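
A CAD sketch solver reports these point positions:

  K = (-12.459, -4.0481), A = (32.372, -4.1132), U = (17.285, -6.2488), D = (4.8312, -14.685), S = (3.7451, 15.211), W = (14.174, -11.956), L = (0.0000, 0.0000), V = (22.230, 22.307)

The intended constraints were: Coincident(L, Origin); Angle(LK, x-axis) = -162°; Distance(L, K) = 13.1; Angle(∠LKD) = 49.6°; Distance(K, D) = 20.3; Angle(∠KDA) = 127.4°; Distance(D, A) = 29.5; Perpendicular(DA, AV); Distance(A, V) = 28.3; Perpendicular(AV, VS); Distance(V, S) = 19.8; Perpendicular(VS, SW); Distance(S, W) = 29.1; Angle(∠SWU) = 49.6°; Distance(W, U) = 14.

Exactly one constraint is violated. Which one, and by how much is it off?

Distance(W, U) = 14 — off by 7.50.

L = (0.00, 0.00) ✓; LK at -162.0° ✓; |LK| = 13.10 ✓; ∠LKD = 49.60° ✓; |KD| = 20.30 ✓; ∠KDA = 127.4° ✓; |DA| = 29.50 ✓; ∠(DA, AV) = 90.00° ✓; |AV| = 28.30 ✓; ∠(AV, VS) = 90.00° ✓; |VS| = 19.80 ✓; ∠(VS, SW) = 90.00° ✓; |SW| = 29.10 ✓; ∠SWU = 49.60° ✓; |WU| = 6.500 ✗.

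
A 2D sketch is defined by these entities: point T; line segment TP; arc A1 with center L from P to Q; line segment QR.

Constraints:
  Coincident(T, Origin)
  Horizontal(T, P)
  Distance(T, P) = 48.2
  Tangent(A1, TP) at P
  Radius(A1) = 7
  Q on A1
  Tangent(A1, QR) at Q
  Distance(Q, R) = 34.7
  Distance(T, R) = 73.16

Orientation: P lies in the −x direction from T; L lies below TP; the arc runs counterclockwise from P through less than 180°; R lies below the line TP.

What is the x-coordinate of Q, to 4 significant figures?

-55.09

Checks: |LP| = 7.000 ✓; |LQ| = 7.000 ✓; ∠(LQ, QR) = 90.00° ✓; |QR| = 34.70 ✓; |TR| = 73.16 ✓.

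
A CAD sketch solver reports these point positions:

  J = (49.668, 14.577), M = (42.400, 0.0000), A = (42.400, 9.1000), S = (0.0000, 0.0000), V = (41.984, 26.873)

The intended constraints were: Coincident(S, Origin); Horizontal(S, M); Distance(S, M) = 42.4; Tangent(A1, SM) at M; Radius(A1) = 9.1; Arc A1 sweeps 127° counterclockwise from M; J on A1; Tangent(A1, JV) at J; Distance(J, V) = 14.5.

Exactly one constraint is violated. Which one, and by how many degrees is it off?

Tangent(A1, JV) at J — off by 5.00°.

S = (0.00, 0.00) ✓; S.y = 0.00, M.y = 0.00 ✓; |SM| = 42.40 ✓; ∠(AM, MS) = 90.00° ✓; |AM| = 9.100 ✓; bearing(A→J) − bearing(A→M) = 127.0° ✓; |AJ| = 9.101 ✓; ∠(AJ, JV) = 95.00° ✗; |JV| = 14.50 ✓.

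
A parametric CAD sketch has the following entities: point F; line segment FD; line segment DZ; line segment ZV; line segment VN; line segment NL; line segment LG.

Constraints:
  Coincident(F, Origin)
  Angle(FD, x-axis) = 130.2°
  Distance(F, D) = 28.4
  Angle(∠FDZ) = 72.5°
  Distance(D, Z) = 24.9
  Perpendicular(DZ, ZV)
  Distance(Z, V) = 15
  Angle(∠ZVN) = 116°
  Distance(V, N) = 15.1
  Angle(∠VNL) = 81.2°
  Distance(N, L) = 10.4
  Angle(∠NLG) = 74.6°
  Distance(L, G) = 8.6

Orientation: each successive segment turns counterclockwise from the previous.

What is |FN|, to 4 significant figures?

6.136

F is at the origin; FD runs at 130.2° with length 28.4, so D = (-18.33, 21.69). ∠FDZ = 72.5° gives DZ at -122.3° from the x-axis; with |DZ| = 24.9, Z = (-31.64, 0.6448). The perpendicularity gives ZV at right angles to DZ, so ZV runs at -32.30°; with |ZV| = 15.0, V = (-18.96, -7.370). ∠ZVN = 116.0° gives VN at 31.70° from the x-axis; with |VN| = 15.1, N = (-6.110, 0.5641). Then |FN| = |N − F| = 6.136.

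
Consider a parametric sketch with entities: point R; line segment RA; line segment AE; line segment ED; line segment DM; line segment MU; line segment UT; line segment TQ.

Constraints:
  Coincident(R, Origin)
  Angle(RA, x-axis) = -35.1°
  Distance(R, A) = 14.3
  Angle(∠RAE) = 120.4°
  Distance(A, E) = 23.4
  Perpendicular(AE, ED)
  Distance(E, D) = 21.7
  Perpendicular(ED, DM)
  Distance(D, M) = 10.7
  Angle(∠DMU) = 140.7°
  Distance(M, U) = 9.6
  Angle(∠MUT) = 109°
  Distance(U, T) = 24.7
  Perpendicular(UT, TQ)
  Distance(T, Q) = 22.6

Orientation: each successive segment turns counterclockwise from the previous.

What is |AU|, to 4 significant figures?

16.48

R is at the origin; RA runs at -35.1° with length 14.3, so A = (11.70, -8.223). ∠RAE = 120.4° gives AE at 24.50° from the x-axis; with |AE| = 23.4, E = (32.99, 1.481). AE ⟂ ED, so ED runs at 114.5°; with |ED| = 21.7, D = (23.99, 21.23). The perpendicularity gives DM at right angles to ED, so DM runs at -155.5°; with |DM| = 10.7, M = (14.26, 16.79). ∠DMU = 140.7° gives MU at -116.2° from the x-axis; with |MU| = 9.6, U = (10.02, 8.177). Then |AU| = |U − A| = 16.48.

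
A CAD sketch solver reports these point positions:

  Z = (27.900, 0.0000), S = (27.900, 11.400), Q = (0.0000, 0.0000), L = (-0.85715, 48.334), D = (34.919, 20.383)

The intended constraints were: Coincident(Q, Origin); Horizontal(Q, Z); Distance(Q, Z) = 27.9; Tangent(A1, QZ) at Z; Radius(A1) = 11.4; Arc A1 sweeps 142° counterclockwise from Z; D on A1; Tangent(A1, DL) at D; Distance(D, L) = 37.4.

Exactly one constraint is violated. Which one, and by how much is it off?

Distance(D, L) = 37.4 — off by 8.00.

Q = (0.00, 0.00) ✓; Q.y = 0.00, Z.y = 0.00 ✓; |QZ| = 27.90 ✓; ∠(SZ, ZQ) = 90.00° ✓; |SZ| = 11.40 ✓; bearing(S→D) − bearing(S→Z) = 142.0° ✓; |SD| = 11.40 ✓; ∠(SD, DL) = 90.00° ✓; |DL| = 45.40 ✗.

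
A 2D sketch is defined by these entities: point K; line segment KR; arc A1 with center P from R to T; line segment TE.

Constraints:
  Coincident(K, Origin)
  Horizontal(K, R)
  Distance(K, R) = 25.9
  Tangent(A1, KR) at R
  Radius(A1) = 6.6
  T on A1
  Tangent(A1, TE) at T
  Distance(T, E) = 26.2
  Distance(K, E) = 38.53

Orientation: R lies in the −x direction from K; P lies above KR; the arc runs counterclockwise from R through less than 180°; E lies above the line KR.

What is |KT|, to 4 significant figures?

20.45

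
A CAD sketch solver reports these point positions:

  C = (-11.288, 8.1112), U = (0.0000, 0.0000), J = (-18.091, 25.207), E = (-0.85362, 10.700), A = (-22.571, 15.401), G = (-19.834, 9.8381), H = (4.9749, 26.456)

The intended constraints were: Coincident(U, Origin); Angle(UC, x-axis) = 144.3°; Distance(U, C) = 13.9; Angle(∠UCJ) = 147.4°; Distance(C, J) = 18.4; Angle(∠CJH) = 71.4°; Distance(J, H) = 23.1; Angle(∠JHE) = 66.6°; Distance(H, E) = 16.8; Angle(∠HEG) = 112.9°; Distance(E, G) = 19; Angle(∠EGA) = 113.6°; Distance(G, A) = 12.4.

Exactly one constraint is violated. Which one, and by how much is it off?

Distance(G, A) = 12.4 — off by 6.20.

U = (0.00, 0.00) ✓; UC at 144.3° ✓; |UC| = 13.90 ✓; ∠UCJ = 147.4° ✓; |CJ| = 18.40 ✓; ∠CJH = 71.40° ✓; |JH| = 23.10 ✓; ∠JHE = 66.60° ✓; |HE| = 16.80 ✓; ∠HEG = 112.9° ✓; |EG| = 19.00 ✓; ∠EGA = 113.6° ✓; |GA| = 6.200 ✗.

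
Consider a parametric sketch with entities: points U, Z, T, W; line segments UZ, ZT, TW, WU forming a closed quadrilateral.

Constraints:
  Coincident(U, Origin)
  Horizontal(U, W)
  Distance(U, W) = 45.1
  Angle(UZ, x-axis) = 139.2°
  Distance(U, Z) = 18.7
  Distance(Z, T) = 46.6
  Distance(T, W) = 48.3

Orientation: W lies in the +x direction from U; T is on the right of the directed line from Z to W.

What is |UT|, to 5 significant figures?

30.183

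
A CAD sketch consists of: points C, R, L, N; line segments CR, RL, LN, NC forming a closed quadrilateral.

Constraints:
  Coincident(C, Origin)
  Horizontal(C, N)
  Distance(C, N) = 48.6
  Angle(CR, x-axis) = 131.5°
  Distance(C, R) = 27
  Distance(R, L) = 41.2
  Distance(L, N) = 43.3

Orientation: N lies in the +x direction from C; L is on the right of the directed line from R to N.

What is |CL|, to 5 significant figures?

14.397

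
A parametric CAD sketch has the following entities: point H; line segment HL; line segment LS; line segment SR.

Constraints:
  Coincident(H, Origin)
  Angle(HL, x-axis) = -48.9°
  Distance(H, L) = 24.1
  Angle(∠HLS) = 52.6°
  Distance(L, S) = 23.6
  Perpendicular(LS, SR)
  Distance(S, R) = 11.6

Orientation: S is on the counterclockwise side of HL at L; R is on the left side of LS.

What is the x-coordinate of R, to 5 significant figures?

9.1807

H is at the origin; HL runs at -48.9° with length 24.1, so L = 24.1·(cos -48.9°, sin -48.9°) = (15.843, -18.161). ∠HLS = 52.6°, so LS runs at -48.9° + (180° − 52.6°) = 78.500° from the x-axis; with |LS| = 23.6, S = L + 23.6·(cos 78.500°, sin 78.500°) = (20.548, 4.9653). LS ⟂ SR; with |SR| = 11.6 on the left of LS, R = S + 11.6·(-0.97992, 0.19937) = (9.1807, 7.2780). So R.x = 9.1807.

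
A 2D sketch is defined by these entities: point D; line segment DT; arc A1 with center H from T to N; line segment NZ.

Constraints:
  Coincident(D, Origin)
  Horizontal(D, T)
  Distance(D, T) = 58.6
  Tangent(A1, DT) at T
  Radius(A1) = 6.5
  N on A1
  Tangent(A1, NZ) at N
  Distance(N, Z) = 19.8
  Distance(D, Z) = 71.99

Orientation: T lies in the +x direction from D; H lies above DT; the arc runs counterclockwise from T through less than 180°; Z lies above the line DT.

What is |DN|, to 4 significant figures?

65.31

Checks: |HN| = 6.500 ✓; ∠(HN, NZ) = 90.00° ✓; |NZ| = 19.80 ✓; |DZ| = 71.99 ✓.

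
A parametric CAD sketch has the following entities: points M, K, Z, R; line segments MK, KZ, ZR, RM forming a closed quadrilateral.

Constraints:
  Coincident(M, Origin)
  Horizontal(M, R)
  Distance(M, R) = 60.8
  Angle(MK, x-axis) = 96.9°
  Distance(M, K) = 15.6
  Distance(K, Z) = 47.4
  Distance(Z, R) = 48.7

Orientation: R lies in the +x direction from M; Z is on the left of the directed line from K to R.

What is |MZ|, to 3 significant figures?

56.4

Checks: |KZ| = 47.40 ✓; |ZR| = 48.70 ✓.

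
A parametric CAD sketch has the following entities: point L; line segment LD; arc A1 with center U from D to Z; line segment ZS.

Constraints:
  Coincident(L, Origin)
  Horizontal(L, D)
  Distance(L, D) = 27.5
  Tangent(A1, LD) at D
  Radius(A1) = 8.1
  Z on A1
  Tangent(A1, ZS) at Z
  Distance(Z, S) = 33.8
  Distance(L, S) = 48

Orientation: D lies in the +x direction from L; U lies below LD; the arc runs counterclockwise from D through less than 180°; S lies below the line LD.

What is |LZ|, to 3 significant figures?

21.3

Checks: |UZ| = 8.100 ✓; ∠(UZ, ZS) = 90.00° ✓; |ZS| = 33.80 ✓; |LS| = 48.00 ✓.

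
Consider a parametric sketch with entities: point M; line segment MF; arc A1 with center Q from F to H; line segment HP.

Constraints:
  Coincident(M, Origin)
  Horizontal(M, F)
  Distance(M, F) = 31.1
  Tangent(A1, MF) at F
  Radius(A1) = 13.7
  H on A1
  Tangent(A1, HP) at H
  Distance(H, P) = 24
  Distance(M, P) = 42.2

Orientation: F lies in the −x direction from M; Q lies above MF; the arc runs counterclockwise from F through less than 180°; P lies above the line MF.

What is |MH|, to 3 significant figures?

22.4

Checks: M.y = 0.00, F.y = 0.00 ✓; |QH| = 13.70 ✓; ∠(QH, HP) = 90.00° ✓; |HP| = 24.00 ✓; |MP| = 42.20 ✓.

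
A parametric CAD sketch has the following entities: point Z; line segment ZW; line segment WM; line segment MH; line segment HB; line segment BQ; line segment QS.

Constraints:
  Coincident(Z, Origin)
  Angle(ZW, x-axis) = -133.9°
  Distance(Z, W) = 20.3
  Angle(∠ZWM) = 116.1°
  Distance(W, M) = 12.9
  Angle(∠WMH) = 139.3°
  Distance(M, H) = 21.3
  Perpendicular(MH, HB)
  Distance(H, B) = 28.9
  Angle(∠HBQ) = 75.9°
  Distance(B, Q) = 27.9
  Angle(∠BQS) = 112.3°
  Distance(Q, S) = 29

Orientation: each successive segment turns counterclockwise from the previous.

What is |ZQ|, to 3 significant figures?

6.05

Z is at the origin; ZW runs at -133.9° with length 20.3, so W = (-14.1, -14.6). ∠ZWM = 116.1° gives WM at -70.0° from the x-axis; with |WM| = 12.9, M = (-9.66, -26.7). ∠WMH = 139.3° gives MH at -29.3° from the x-axis; with |MH| = 21.3, H = (8.91, -37.2). MH is perpendicular to HB, so HB runs at 60.7°; with |HB| = 28.9, B = (23.1, -12.0). ∠HBQ = 75.9° gives BQ at 165° from the x-axis; with |BQ| = 27.9, Q = (-3.87, -4.66). Then |ZQ| = |Q − Z| = 6.05.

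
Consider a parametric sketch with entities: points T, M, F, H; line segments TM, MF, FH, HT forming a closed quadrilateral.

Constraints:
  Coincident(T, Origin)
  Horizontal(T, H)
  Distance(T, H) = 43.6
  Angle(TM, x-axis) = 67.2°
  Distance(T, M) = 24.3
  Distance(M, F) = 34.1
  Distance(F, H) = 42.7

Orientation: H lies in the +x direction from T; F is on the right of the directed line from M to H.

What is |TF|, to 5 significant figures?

11.199

T is at the origin; TH is horizontal with |TH| = 43.6 and H in +x, so H = (43.6, 0). TM runs at 67.2° with |TM| = 24.3, so M = (9.4166, 22.401). F is determined by |MF| = 34.1 and |FH| = 42.7 together: it lies at the intersection of circle(M, 34.1) and circle(H, 42.7). With |MH| = 40.870, the foot of the radical line on MH is 12.354 from M and the perpendicular offset is √(34.1² − 12.354²) = 31.783. Taking the right-of-MH solution: F = (2.3289, -10.954).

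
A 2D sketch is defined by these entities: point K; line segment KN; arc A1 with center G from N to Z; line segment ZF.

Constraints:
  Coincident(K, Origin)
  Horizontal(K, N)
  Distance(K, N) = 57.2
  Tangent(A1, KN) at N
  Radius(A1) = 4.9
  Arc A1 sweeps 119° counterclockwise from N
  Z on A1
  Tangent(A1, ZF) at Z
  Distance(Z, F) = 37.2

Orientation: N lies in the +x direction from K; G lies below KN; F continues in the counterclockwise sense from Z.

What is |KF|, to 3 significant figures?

81.4

K is at the origin; K and N share the same y with |KN| = 57.2 and N on the +x side, so N = (57.2, 0.00). The tangent condition forces GN to be normal to KN, so G = N + (0, -4.9) = (57.2, -4.90). On A1, N sits at bearing 90° from G; a 119° counterclockwise sweep puts Z at bearing 209°, so Z = G + 4.9·(cos 209°, sin 209°) = (52.9, -7.28). The tangent condition forces GZ to be normal to ZF, so ZF runs along (−sin 209°, cos 209°); with |ZF| = 37.2, F = (70.9, -39.8). Then |KF| = |F − K| = 81.4.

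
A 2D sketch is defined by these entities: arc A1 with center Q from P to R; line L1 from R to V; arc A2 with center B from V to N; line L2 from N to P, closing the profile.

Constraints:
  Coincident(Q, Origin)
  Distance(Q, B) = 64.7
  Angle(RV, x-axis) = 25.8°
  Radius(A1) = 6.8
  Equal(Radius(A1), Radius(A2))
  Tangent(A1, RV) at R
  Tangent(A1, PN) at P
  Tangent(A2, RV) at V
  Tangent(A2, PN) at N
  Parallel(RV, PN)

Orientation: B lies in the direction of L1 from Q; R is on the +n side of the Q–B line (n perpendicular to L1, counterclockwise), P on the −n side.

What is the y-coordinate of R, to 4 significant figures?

6.122

The slot axis is L1's direction at 25.8°, so u = (cos 25.8°, sin 25.8°) = (0.9003, 0.4352) and n = (−sin 25.8°, cos 25.8°) = (-0.4352, 0.9003). Q is at the origin and B lies 64.7 along u from Q, so B = 64.7·u = (58.25, 28.16). Tangency of A1 to both parallel lines with radius 6.8 puts R and P at Q ± 6.8·n: R = (-2.960, 6.122), P = (2.960, -6.122). So R.y = 6.122.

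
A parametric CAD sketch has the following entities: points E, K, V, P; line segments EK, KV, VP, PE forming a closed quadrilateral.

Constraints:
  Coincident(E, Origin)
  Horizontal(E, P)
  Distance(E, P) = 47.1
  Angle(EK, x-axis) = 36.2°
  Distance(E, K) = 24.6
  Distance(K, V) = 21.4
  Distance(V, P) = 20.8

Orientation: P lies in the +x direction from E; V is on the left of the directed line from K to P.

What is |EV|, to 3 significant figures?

45.2

E is at the origin; E and P share the same y with |EP| = 47.1 and P in +x, so P = (47.1, 0). EK runs at 36.2° with |EK| = 24.6, so K = (19.9, 14.5). V is determined by |KV| = 21.4 and |VP| = 20.8 together: it lies at the intersection of circle(K, 21.4) and circle(P, 20.8). With |KP| = 30.9, the foot of the radical line on KP is 15.9 from K and the perpendicular offset is √(21.4² − 15.9²) = 14.4. Taking the left-of-KP solution: V = (40.6, 19.8).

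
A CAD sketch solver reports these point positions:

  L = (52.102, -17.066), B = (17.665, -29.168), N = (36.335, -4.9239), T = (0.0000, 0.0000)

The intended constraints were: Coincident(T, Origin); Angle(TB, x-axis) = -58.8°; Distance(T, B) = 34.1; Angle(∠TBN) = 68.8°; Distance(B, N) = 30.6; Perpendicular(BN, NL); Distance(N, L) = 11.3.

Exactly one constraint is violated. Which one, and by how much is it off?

Distance(N, L) = 11.3 — off by 8.60.

T = (0.00, 0.00) ✓; TB at -58.80° ✓; |TB| = 34.10 ✓; ∠TBN = 68.80° ✓; |BN| = 30.60 ✓; ∠(BN, NL) = 90.00° ✓; |NL| = 19.90 ✗.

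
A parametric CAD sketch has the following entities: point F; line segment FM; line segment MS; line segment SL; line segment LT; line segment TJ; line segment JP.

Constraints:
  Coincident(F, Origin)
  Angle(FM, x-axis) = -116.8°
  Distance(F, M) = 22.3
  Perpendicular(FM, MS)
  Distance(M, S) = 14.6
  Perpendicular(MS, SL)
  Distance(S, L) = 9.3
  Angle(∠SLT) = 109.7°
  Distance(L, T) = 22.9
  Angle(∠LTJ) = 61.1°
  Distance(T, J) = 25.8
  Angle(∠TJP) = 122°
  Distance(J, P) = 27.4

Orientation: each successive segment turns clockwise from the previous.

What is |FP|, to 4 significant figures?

47.05

F is at the origin; FM runs at -116.8° with length 22.3, so M = (-10.05, -19.90). The perpendicularity gives MS at right angles to FM, so MS runs at 153.2°; with |MS| = 14.6, S = (-23.09, -13.32). The perpendicularity gives SL at right angles to MS, so SL runs at 63.20°; with |SL| = 9.3, L = (-18.89, -5.021). ∠SLT = 109.7° gives LT at -7.100° from the x-axis; with |LT| = 22.9, T = (3.831, -7.851). ∠LTJ = 61.1° gives TJ at -126.0° from the x-axis; with |TJ| = 25.8, J = (-11.33, -28.72). ∠TJP = 122.0° gives JP at 176.0° from the x-axis; with |JP| = 27.4, P = (-38.67, -26.81). Then |FP| = |P − F| = 47.05.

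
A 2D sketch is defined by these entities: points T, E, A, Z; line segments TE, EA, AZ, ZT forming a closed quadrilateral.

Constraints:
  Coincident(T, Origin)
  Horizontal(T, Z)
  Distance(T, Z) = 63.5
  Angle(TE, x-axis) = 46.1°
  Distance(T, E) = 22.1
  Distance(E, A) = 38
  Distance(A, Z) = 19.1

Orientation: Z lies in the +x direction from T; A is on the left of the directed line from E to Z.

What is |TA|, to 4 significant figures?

55.72

Checks: TE at 46.10° ✓; |EA| = 38.00 ✓; |AZ| = 19.10 ✓.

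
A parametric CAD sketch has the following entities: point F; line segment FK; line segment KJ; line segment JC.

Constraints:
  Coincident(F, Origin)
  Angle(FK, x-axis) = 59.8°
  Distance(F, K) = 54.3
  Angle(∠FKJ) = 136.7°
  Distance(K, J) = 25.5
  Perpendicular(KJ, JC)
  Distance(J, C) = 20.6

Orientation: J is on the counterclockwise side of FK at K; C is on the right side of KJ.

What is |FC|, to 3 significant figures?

87.0

∠FKJ = 136.7°, so KJ runs at 59.8° + (180° − 136.7°) = 103° from the x-axis; with |KJ| = 25.5, J = K + 25.5·(cos 103°, sin 103°) = (21.5, 71.8). The perpendicularity gives JC at right angles to KJ; with |JC| = 20.6 on the right of KJ, C = J + 20.6·(0.974, 0.227) = (41.6, 76.4). Then |FC| = |C − F| = 87.0.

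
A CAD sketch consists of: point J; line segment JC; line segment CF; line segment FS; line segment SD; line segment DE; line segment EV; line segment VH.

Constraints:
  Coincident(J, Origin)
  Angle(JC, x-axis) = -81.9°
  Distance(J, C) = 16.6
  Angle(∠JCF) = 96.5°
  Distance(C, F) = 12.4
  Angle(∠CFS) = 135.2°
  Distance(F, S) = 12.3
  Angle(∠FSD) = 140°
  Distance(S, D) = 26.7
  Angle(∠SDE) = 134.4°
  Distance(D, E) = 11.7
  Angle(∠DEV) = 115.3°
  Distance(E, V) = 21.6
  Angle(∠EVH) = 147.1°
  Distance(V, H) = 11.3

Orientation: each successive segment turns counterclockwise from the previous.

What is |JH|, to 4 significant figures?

17.26

∠DEV = 115.3° gives EV at -163.3° from the x-axis; with |EV| = 21.6, V = (-3.625, 21.95). ∠EVH = 147.1° gives VH at -130.4° from the x-axis; with |VH| = 11.3, H = (-10.95, 13.35). Then |JH| = |H − J| = 17.26.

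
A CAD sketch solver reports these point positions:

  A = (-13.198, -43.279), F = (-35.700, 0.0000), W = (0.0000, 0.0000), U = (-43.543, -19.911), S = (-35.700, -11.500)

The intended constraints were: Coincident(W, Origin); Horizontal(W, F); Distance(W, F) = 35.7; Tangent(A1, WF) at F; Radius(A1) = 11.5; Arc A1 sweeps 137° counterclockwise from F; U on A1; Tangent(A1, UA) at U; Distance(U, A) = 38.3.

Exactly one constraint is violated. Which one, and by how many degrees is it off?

Tangent(A1, UA) at U — off by 5.40°.

W = (0.00, 0.00) ✓; W.y = 0.00, F.y = 0.00 ✓; |WF| = 35.70 ✓; ∠(SF, FW) = 90.00° ✓; |SF| = 11.50 ✓; bearing(S→U) − bearing(S→F) = 137.0° ✓; |SU| = 11.50 ✓; ∠(SU, UA) = 84.60° ✗; |UA| = 38.30 ✓.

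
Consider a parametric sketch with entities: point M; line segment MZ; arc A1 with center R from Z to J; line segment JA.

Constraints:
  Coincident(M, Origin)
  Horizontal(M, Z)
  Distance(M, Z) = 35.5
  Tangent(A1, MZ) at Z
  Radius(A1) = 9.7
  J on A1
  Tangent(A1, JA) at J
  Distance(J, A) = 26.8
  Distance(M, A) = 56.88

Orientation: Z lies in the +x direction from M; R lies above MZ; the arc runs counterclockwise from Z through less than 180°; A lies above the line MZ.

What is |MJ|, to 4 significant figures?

46.37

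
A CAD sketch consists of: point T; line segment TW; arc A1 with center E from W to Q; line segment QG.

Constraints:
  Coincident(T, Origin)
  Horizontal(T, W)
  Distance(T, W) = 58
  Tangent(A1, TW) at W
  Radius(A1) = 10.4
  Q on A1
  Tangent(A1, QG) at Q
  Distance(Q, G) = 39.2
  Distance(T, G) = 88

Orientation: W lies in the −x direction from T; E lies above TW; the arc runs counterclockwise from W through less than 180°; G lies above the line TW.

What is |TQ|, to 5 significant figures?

52.568

Checks: |EQ| = 10.40 ✓; ∠(EQ, QG) = 90.00° ✓; |QG| = 39.20 ✓; |TG| = 88.00 ✓.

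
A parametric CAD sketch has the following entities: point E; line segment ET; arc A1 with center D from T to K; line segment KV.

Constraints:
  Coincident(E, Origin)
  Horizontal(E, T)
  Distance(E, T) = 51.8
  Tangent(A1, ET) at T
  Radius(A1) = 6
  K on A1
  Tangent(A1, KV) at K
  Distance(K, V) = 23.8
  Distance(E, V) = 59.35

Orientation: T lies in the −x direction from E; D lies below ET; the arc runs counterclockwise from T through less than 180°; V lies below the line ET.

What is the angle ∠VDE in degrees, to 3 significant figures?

94.5°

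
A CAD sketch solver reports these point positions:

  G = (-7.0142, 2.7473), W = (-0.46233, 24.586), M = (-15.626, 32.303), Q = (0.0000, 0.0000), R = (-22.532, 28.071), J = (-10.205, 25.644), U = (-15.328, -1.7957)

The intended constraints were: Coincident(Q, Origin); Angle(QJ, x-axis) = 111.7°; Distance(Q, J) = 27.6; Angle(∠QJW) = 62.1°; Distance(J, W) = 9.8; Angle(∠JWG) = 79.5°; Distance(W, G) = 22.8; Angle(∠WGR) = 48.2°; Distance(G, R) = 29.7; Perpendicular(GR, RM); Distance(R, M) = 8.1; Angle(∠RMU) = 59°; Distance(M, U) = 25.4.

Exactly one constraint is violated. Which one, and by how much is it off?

Distance(M, U) = 25.4 — off by 8.70.

Q = (0.00, 0.00) ✓; QJ at 111.7° ✓; |QJ| = 27.60 ✓; ∠QJW = 62.10° ✓; |JW| = 9.800 ✓; ∠JWG = 79.50° ✓; |WG| = 22.80 ✓; ∠WGR = 48.20° ✓; |GR| = 29.70 ✓; ∠(GR, RM) = 90.00° ✓; |RM| = 8.100 ✓; ∠RMU = 59.00° ✓; |MU| = 34.10 ✗.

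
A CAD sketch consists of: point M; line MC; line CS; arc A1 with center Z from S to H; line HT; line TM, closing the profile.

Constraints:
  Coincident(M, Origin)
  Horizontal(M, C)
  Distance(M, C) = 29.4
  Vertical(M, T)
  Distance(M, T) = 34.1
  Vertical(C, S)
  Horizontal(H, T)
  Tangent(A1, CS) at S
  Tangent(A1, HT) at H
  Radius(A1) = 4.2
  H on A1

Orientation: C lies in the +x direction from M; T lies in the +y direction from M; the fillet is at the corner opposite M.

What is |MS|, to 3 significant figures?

41.9

The virtual corner opposite M is at (29.4, 34.1). Since A1 is tangent to CS there, ZS ⟂ CS and tangency of A1 to HT means the radius ZH is perpendicular to HT, with radius 4.2, so the center Z sits 4.2 in from both sides at Z = (25.2, 29.9). That places the tangent points at S = (29.4, 29.9) on CS and H = (25.2, 34.1) on HT. Then |MS| = |S − M| = 41.9.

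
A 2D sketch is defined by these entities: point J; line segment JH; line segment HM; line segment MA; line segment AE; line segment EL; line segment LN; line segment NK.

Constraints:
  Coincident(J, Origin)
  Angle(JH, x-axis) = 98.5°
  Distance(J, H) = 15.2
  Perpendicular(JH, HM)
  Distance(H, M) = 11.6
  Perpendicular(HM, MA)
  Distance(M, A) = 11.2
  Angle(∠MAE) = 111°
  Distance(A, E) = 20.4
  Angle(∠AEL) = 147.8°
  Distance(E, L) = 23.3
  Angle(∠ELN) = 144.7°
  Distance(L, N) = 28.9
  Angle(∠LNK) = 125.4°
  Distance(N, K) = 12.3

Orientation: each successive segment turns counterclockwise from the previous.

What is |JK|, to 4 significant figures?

58.82

∠ELN = 144.7° gives LN at 55.00° from the x-axis; with |LN| = 28.9, N = (46.37, 29.35). ∠LNK = 125.4° gives NK at 109.6° from the x-axis; with |NK| = 12.3, K = (42.24, 40.94). Then |JK| = |K − J| = 58.82.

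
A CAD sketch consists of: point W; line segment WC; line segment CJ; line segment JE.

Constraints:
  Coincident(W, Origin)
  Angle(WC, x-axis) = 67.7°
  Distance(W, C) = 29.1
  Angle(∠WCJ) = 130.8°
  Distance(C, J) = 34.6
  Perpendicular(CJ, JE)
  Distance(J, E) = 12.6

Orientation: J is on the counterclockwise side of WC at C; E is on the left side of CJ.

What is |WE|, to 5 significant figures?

54.437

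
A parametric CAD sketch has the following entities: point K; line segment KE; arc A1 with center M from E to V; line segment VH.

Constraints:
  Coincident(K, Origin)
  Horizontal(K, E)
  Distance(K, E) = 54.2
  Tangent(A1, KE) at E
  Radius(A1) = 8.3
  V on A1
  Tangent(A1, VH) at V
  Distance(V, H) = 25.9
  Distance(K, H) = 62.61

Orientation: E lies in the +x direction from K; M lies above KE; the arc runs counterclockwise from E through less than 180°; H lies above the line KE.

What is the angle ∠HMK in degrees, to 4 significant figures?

93.34°

K is at the origin; K and E share the same y with |KE| = 54.2 and E on the +x side, so E = (54.20, 0.000). Tangency of A1 to KE means the radius ME is perpendicular to KE, so M = E + (0, 8.3) = (54.20, 8.300). Since MV ⟂ VH (tangency), |MH| = √(8.3² + 25.9²) = 27.20 regardless of where V sits on A1. So H lies on both circle(K, 62.61) and circle(M, 27.20); the above-KE intersection is H = (51.66, 35.38). V is the foot of the tangent from H: V = (61.83, 11.56).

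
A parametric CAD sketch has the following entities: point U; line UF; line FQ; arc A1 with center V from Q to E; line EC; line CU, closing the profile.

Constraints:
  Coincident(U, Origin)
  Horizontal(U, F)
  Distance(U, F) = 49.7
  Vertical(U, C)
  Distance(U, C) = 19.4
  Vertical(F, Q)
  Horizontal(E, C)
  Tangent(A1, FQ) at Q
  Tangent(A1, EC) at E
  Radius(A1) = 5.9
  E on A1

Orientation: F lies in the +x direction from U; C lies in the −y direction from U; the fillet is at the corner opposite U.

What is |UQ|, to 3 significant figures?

51.5

U is at the origin; U and F share the same y with |UF| = 49.7 and F on the +x side, so F = (49.7, 0.00). UC is vertical with |UC| = 19.4 and C on the −y side, so C = (0.00, -19.4). The virtual corner opposite U is at (49.7, -19.4). Since A1 is tangent to FQ there, VQ ⟂ FQ and A1 meets EC tangentially, so VE is at right angles to EC, with radius 5.9, so the center V sits 5.9 in from both sides at V = (43.8, -13.5). That places the tangent points at Q = (49.7, -13.5) on FQ and E = (43.8, -19.4) on EC. Then |UQ| = |Q − U| = 51.5.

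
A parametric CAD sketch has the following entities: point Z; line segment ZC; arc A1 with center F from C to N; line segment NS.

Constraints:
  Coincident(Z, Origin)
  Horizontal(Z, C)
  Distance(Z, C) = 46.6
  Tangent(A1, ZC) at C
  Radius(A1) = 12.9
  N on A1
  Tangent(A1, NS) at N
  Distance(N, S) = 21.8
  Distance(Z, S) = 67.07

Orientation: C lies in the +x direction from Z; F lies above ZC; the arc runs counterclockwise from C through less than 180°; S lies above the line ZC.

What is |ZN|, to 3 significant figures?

61.2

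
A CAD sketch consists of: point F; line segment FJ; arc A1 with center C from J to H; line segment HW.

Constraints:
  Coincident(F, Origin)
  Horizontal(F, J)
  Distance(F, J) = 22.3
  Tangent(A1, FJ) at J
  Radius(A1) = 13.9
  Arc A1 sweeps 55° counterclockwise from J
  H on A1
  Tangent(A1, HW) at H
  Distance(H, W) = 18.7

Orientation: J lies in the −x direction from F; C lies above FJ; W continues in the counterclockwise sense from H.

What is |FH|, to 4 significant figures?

12.42

Since A1 is tangent to FJ there, CJ ⟂ FJ, so C = J + (0, 13.9) = (-22.30, 13.90). On A1, J sits at bearing -90° from C; a 55° counterclockwise sweep puts H at bearing -35°, so H = C + 13.9·(cos -35°, sin -35°) = (-10.91, 5.927). Then |FH| = |H − F| = 12.42.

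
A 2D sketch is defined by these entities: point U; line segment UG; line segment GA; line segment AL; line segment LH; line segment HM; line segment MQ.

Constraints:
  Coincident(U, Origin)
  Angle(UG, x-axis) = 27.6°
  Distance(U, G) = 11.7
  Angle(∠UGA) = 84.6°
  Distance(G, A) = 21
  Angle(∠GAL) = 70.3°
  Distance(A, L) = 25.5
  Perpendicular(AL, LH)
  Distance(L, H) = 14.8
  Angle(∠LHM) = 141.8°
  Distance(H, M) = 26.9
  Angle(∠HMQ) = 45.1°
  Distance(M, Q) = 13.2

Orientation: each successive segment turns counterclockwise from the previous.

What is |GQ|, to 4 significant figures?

3.071

U is at the origin; UG runs at 27.6° with length 11.7, so G = (10.37, 5.421). ∠UGA = 84.6° gives GA at 123.0° from the x-axis; with |GA| = 21.0, A = (-1.069, 23.03). ∠GAL = 70.3° gives AL at -127.3° from the x-axis; with |AL| = 25.5, L = (-16.52, 2.748). AL ⟂ LH, so LH runs at -37.30°; with |LH| = 14.8, H = (-4.749, -6.221). ∠LHM = 141.8° gives HM at 0.9000° from the x-axis; with |HM| = 26.9, M = (22.15, -5.798). ∠HMQ = 45.1° gives MQ at 135.8° from the x-axis; with |MQ| = 13.2, Q = (12.68, 3.405). Then |GQ| = |Q − G| = 3.071.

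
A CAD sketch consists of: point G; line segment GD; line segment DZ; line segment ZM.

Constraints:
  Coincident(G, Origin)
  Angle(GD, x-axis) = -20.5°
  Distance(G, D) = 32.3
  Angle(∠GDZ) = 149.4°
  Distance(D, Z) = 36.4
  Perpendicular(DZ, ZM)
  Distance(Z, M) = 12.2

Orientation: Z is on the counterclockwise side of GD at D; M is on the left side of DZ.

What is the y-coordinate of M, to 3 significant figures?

7.08

G is at the origin; GD runs at -20.5° with length 32.3, so D = 32.3·(cos -20.5°, sin -20.5°) = (30.3, -11.3). ∠GDZ = 149.4°, so DZ runs at -20.5° + (180° − 149.4°) = 10.1° from the x-axis; with |DZ| = 36.4, Z = D + 36.4·(cos 10.1°, sin 10.1°) = (66.1, -4.93). DZ ⟂ ZM; with |ZM| = 12.2 on the left of DZ, M = Z + 12.2·(-0.175, 0.985) = (64.0, 7.08). So M.y = 7.08.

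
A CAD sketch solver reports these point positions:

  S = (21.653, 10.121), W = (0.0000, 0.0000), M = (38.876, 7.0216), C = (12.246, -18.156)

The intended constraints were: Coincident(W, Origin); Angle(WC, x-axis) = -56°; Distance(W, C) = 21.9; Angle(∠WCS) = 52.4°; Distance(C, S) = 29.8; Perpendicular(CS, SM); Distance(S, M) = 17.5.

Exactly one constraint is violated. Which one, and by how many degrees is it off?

Perpendicular(CS, SM) — off by 8.20°.

W = (0.00, 0.00) ✓; WC at -56.00° ✓; |WC| = 21.90 ✓; ∠WCS = 52.40° ✓; |CS| = 29.80 ✓; ∠(CS, SM) = 81.80° ✗; |SM| = 17.50 ✓.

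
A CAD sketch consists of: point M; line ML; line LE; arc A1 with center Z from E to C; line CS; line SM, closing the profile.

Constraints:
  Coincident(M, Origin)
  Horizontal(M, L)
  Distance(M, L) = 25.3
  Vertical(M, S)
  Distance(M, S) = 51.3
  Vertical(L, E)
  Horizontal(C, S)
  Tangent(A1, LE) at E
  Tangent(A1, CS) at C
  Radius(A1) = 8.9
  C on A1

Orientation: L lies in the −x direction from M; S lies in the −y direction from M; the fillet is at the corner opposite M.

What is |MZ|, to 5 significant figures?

45.461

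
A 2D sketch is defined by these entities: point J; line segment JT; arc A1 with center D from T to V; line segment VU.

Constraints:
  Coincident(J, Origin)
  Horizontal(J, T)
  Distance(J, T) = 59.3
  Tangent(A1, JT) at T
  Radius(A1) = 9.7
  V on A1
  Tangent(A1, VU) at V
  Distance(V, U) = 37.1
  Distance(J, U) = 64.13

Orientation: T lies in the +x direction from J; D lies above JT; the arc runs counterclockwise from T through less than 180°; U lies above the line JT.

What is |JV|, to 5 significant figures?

68.886

J is at the origin; JT is horizontal with |JT| = 59.3 and T on the +x side, so T = (59.300, 0.0000). Since A1 is tangent to JT there, DT ⟂ JT, so D = T + (0, 9.7) = (59.300, 9.7000). Since DV ⟂ VU (tangency), |DU| = √(9.7² + 37.1²) = 38.347 regardless of where V sits on A1. So U lies on both circle(J, 64.13) and circle(D, 38.347); the above-JT intersection is U = (45.295, 45.398). V is the foot of the tangent from U: V = (67.140, 15.411).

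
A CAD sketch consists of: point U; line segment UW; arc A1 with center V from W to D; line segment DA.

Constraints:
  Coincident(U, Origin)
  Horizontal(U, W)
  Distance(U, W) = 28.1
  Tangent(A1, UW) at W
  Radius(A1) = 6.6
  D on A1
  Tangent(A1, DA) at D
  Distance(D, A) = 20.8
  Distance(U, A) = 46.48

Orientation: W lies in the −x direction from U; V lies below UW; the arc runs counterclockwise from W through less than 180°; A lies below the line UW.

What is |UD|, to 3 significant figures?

35.0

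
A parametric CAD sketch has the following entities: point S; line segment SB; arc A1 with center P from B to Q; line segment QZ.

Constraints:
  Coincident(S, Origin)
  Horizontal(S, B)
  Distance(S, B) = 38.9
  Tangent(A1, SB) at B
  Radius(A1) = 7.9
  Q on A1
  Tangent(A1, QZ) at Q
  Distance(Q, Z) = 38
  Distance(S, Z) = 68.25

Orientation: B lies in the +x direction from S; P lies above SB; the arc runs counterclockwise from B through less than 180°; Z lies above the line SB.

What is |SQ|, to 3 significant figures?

47.2

Checks: |PQ| = 7.900 ✓; ∠(PQ, QZ) = 90.00° ✓; |QZ| = 38.00 ✓; |SZ| = 68.25 ✓.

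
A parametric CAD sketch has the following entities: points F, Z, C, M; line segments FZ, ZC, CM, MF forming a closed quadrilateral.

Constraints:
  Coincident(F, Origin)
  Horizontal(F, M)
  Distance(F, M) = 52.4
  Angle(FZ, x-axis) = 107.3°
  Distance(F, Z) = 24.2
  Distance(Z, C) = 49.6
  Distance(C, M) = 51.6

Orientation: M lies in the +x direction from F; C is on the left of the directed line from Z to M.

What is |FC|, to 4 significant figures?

60.13

Checks: F = (0.00, 0.00) ✓; |ZC| = 49.60 ✓; |CM| = 51.60 ✓.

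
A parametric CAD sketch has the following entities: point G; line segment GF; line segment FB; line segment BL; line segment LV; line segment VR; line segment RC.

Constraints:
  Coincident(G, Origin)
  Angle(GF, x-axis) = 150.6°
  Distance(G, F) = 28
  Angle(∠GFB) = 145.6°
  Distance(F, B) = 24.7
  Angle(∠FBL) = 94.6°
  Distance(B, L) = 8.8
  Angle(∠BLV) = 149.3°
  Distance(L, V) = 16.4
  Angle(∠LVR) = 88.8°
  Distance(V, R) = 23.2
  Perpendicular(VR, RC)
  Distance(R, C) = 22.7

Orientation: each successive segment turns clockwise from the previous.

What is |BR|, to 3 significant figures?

30.0

G is at the origin; GF runs at 150.6° with length 28.0, so F = (-24.4, 13.7). ∠GFB = 145.6° gives FB at 116° from the x-axis; with |FB| = 24.7, B = (-35.3, 35.9). ∠FBL = 94.6° gives BL at 30.8° from the x-axis; with |BL| = 8.8, L = (-27.7, 40.4). ∠BLV = 149.3° gives LV at 0.100° from the x-axis; with |LV| = 16.4, V = (-11.3, 40.4). ∠LVR = 88.8° gives VR at -91.1° from the x-axis; with |VR| = 23.2, R = (-11.8, 17.2). Then |BR| = |R − B| = 30.0.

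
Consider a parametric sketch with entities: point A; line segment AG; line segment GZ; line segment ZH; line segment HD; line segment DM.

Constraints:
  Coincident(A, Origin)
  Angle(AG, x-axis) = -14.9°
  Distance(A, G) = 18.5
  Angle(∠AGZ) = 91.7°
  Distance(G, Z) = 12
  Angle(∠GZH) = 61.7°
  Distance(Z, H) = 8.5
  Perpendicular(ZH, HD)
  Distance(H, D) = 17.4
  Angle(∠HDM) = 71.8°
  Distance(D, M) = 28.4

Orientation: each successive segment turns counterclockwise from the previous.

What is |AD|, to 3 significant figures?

20.4

A is at the origin; AG runs at -14.9° with length 18.5, so G = (17.9, -4.76). ∠AGZ = 91.7° gives GZ at 73.4° from the x-axis; with |GZ| = 12.0, Z = (21.3, 6.74). ∠GZH = 61.7° gives ZH at -168° from the x-axis; with |ZH| = 8.5, H = (13.0, 5.02). ZH ⟂ HD, so HD runs at -78.3°; with |HD| = 17.4, D = (16.5, -12.0). Then |AD| = |D − A| = 20.4.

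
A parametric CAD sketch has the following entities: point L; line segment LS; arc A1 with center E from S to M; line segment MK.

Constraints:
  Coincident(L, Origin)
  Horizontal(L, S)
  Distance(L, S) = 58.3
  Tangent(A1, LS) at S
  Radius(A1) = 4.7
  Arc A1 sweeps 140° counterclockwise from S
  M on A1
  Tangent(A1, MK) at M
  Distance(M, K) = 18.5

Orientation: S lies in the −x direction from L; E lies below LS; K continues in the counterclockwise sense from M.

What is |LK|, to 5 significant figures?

51.291

L is at the origin; LS is horizontal with |LS| = 58.3 and S on the −x side, so S = (-58.300, 0.0000). Tangency of A1 to LS means the radius ES is perpendicular to LS, so E = S + (0, -4.7) = (-58.300, -4.7000). On A1, S sits at bearing 90° from E; a 140° counterclockwise sweep puts M at bearing 230°, so M = E + 4.7·(cos 230°, sin 230°) = (-61.321, -8.3004). Since A1 is tangent to MK there, EM ⟂ MK, so MK runs along (−sin 230°, cos 230°); with |MK| = 18.5, K = (-47.149, -20.192). Then |LK| = |K − L| = 51.291.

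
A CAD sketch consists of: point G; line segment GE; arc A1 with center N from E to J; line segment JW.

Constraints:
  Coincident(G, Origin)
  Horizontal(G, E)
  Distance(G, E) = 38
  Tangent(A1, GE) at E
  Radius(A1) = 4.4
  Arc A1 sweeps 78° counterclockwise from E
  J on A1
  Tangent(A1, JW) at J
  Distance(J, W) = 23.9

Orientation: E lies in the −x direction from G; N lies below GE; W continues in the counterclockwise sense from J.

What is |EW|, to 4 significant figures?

28.42

On A1, E sits at bearing 90° from N; a 78° counterclockwise sweep puts J at bearing 168°, so J = N + 4.4·(cos 168°, sin 168°) = (-42.30, -3.485). The tangent condition forces NJ to be normal to JW, so JW runs along (−sin 168°, cos 168°); with |JW| = 23.9, W = (-47.27, -26.86). Then |EW| = |W − E| = 28.42.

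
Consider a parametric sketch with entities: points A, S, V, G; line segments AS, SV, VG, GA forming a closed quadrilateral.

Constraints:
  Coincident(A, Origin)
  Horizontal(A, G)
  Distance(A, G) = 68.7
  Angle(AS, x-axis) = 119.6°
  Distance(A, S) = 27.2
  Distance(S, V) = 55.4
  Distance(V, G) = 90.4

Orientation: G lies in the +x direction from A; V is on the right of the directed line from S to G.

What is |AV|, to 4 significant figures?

35.49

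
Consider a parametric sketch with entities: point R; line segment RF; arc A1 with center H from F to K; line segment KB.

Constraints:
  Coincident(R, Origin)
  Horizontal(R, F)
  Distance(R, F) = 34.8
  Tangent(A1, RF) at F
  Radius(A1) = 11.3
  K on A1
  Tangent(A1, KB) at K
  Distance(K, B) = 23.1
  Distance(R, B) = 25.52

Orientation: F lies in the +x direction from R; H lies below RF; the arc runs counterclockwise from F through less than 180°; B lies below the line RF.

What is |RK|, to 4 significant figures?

26.23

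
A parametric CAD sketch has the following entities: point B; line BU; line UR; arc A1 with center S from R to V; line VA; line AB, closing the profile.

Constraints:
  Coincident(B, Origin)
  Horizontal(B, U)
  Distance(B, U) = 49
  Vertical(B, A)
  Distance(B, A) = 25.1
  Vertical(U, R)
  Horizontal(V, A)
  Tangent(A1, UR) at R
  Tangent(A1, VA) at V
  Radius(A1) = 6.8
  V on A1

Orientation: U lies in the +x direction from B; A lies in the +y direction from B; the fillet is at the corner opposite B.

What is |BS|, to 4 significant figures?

46.00

B is at the origin; BU is horizontal with |BU| = 49.0 and U on the +x side, so U = (49.00, 0.000). B and A share the same x with |BA| = 25.1 and A on the +y side, so A = (0.000, 25.10). The virtual corner opposite B is at (49.00, 25.10). Tangency of A1 to UR means the radius SR is perpendicular to UR and the tangent condition forces SV to be normal to VA, with radius 6.8, so the center S sits 6.8 in from both sides at S = (42.20, 18.30). Then |BS| = |S − B| = 46.00.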